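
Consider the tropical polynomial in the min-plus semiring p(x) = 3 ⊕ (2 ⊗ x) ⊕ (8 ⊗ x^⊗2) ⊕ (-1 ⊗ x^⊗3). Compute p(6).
p(6) = 3

A tropical monomial a ⊗ x^⊗i evaluates to a + i · x. Evaluating each term at x = 6:
  Term 0 contributes 3 + 0 · 6 = 3
  Term 1 contributes 2 + 1 · 6 = 8
  Term 2 contributes 8 + 2 · 6 = 20
  Term 3 contributes -1 + 3 · 6 = 17
p(6) = ⊕ of these = min[3, 8, 20, 17] = 3.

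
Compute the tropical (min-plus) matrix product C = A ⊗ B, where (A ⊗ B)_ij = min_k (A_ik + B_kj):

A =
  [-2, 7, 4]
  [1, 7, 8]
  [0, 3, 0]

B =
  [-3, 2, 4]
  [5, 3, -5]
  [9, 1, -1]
A ⊗ B =
  [-5, 0, 2]
  [-2, 3, 2]
  [-3, 1, -2]

Apply the min-plus product entry-by-entry:
  C[0][0] = min over k of (A[0][0] + B[0][0] = -2 + -3 = -5, A[0][1] + B[1][0] = 7 + 5 = 12, A[0][2] + B[2][0] = 4 + 9 = 13) = -5 (attained at k = 0)
  C[0][1] = min over k of (A[0][0] + B[0][1] = -2 + 2 = 0, A[0][1] + B[1][1] = 7 + 3 = 10, A[0][2] + B[2][1] = 4 + 1 = 5) = 0 (attained at k = 0)
  C[0][2] = min over k of (A[0][0] + B[0][2] = -2 + 4 = 2, A[0][1] + B[1][2] = 7 + -5 = 2, A[0][2] + B[2][2] = 4 + -1 = 3) = 2 (attained at k = 0)
  C[1][0] = min over k of (A[1][0] + B[0][0] = 1 + -3 = -2, A[1][1] + B[1][0] = 7 + 5 = 12, A[1][2] + B[2][0] = 8 + 9 = 17) = -2 (attained at k = 0)
  C[1][1] = min over k of (A[1][0] + B[0][1] = 1 + 2 = 3, A[1][1] + B[1][1] = 7 + 3 = 10, A[1][2] + B[2][1] = 8 + 1 = 9) = 3 (attained at k = 0)
  C[1][2] = min over k of (A[1][0] + B[0][2] = 1 + 4 = 5, A[1][1] + B[1][2] = 7 + -5 = 2, A[1][2] + B[2][2] = 8 + -1 = 7) = 2 (attained at k = 1)
  C[2][0] = min over k of (A[2][0] + B[0][0] = 0 + -3 = -3, A[2][1] + B[1][0] = 3 + 5 = 8, A[2][2] + B[2][0] = 0 + 9 = 9) = -3 (attained at k = 0)
  C[2][1] = min over k of (A[2][0] + B[0][1] = 0 + 2 = 2, A[2][1] + B[1][1] = 3 + 3 = 6, A[2][2] + B[2][1] = 0 + 1 = 1) = 1 (attained at k = 2)
  C[2][2] = min over k of (A[2][0] + B[0][2] = 0 + 4 = 4, A[2][1] + B[1][2] = 3 + -5 = -2, A[2][2] + B[2][2] = 0 + -1 = -1) = -2 (attained at k = 1)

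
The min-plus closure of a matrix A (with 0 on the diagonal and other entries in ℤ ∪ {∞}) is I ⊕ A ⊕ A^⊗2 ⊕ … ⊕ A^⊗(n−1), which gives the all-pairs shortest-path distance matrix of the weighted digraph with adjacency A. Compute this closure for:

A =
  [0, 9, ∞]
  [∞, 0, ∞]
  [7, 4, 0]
Closure =
  [0, 9, ∞]
  [∞, 0, ∞]
  [7, 4, 0]

This is the Floyd-Warshall all-pairs shortest-path computation. For each intermediate vertex k = 0, 1, …, 2, update dist[i][j] ← min(dist[i][j], dist[i][k] + dist[k][j]). The final matrix gives, for each (i, j), the minimum total weight of any directed path from i to j (possibly empty when i = j).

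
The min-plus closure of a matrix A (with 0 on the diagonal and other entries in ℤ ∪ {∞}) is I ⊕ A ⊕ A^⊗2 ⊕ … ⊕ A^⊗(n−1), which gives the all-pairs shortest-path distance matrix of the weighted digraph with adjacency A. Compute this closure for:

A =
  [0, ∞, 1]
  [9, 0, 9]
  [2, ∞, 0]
Closure =
  [0, ∞, 1]
  [9, 0, 9]
  [2, ∞, 0]

This is the Floyd-Warshall all-pairs shortest-path computation. For each intermediate vertex k = 0, 1, …, 2, update dist[i][j] ← min(dist[i][j], dist[i][k] + dist[k][j]). The final matrix gives, for each (i, j), the minimum total weight of any directed path from i to j (possibly empty when i = j).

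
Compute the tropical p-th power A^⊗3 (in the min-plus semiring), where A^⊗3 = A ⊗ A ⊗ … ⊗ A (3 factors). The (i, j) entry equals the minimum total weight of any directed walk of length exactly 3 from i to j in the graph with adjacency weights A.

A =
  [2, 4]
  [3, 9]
A^⊗3 =
  [6, 8]
  [7, 9]

Each entry (A^⊗3)_ij equals the minimum over all length-3 walks i = v_0 → v_1 → … → v_3 = j of Σ_t A[v_t][v_{t+1}]. For example, for (i, j) = (0, 1) we minimise over 4 possible intermediate vertex sequences; the minimum is 8, attained along the walk 0 → 0 → 0 → 1.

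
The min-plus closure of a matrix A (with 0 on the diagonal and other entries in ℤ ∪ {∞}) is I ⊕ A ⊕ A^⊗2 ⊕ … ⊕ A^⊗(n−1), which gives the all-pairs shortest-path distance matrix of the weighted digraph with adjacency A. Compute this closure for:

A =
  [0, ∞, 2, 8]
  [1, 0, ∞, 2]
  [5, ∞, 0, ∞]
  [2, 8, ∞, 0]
Closure =
  [0, 16, 2, 8]
  [1, 0, 3, 2]
  [5, 21, 0, 13]
  [2, 8, 4, 0]

This is the Floyd-Warshall all-pairs shortest-path computation. For each intermediate vertex k = 0, 1, …, 3, update dist[i][j] ← min(dist[i][j], dist[i][k] + dist[k][j]). The final matrix gives, for each (i, j), the minimum total weight of any directed path from i to j (possibly empty when i = j).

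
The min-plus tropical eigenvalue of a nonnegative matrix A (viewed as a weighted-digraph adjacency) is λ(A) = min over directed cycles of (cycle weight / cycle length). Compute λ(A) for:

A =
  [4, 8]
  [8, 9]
λ(A) = 4

Enumerate directed cycles and compute their means (weight / length). Sample:
  cycle 0 → 0: weight = 4, length = 1, mean = 4/1 ≈ 4.000
  cycle 1 → 1: weight = 9, length = 1, mean = 9/1 ≈ 9.000
  cycle 0 → 1 → 0: weight = 16, length = 2, mean = 16/2 ≈ 8.000
  cycle 1 → 0 → 1: weight = 16, length = 2, mean = 16/2 ≈ 8.000
Minimum mean = 4.000, attained e.g. along the cycle 0 → 0 with weight 4 and length 1. So λ(A) = 4/1 = 4.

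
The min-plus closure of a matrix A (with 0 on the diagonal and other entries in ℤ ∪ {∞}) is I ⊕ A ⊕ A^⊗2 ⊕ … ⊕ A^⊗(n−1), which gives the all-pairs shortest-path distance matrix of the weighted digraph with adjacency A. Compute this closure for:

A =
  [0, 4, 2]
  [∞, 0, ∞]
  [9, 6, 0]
Closure =
  [0, 4, 2]
  [∞, 0, ∞]
  [9, 6, 0]

This is the Floyd-Warshall all-pairs shortest-path computation. For each intermediate vertex k = 0, 1, …, 2, update dist[i][j] ← min(dist[i][j], dist[i][k] + dist[k][j]). The final matrix gives, for each (i, j), the minimum total weight of any directed path from i to j (possibly empty when i = j).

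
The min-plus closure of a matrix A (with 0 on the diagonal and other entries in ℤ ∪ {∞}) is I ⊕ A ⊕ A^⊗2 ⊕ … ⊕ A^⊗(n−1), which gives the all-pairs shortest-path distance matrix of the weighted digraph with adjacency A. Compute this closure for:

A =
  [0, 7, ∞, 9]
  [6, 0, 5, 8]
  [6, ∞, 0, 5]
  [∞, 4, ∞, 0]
Closure =
  [0, 7, 12, 9]
  [6, 0, 5, 8]
  [6, 9, 0, 5]
  [10, 4, 9, 0]

This is the Floyd-Warshall all-pairs shortest-path computation. For each intermediate vertex k = 0, 1, …, 3, update dist[i][j] ← min(dist[i][j], dist[i][k] + dist[k][j]). The final matrix gives, for each (i, j), the minimum total weight of any directed path from i to j (possibly empty when i = j).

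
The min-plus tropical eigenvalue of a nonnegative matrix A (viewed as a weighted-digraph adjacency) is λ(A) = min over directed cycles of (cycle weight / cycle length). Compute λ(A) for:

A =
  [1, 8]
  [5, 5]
λ(A) = 1

Enumerate directed cycles and compute their means (weight / length). Sample:
  cycle 0 → 0: weight = 1, length = 1, mean = 1/1 ≈ 1.000
  cycle 1 → 1: weight = 5, length = 1, mean = 5/1 ≈ 5.000
  cycle 0 → 1 → 0: weight = 13, length = 2, mean = 13/2 ≈ 6.500
  cycle 1 → 0 → 1: weight = 13, length = 2, mean = 13/2 ≈ 6.500
Minimum mean = 1.000, attained e.g. along the cycle 0 → 0 with weight 1 and length 1. So λ(A) = 1/1 = 1.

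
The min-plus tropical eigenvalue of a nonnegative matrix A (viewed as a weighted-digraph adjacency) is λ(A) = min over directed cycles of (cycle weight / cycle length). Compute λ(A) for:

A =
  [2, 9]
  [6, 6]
λ(A) = 2

Enumerate directed cycles and compute their means (weight / length). Sample:
  cycle 0 → 0: weight = 2, length = 1, mean = 2/1 ≈ 2.000
  cycle 1 → 1: weight = 6, length = 1, mean = 6/1 ≈ 6.000
  cycle 0 → 1 → 0: weight = 15, length = 2, mean = 15/2 ≈ 7.500
  cycle 1 → 0 → 1: weight = 15, length = 2, mean = 15/2 ≈ 7.500
Minimum mean = 2.000, attained e.g. along the cycle 0 → 0 with weight 2 and length 1. So λ(A) = 2/1 = 2.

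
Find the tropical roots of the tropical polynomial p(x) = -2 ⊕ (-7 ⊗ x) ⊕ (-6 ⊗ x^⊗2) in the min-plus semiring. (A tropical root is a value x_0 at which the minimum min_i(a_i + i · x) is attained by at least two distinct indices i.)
Roots: {-1, 5}

Each tropical root is a break point of the lower envelope of the lines y = a_i + i · x (there are 3 lines, with slopes 0, 1, ..., 2). Only the lines that attain the minimum somewhere contribute to roots; other lines are dominated. Here the surviving (envelope) indices are i = 2, i = 1, i = 0.
Intersections between consecutive envelope lines give the roots: for adjacent envelope indices i < j the intersection is x = (a_i − a_j) / (j − i). Reading off the sorted break points: {-1, 5}.
Verification: at each break x_0, at least two indices attain the minimum of min_i(a_i + i · x_0).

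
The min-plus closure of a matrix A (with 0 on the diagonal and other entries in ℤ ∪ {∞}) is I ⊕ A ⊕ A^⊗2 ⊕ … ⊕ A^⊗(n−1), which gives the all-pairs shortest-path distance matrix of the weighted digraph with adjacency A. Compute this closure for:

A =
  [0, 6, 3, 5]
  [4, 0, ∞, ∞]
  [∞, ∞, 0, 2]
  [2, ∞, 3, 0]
Closure =
  [0, 6, 3, 5]
  [4, 0, 7, 9]
  [4, 10, 0, 2]
  [2, 8, 3, 0]

This is the Floyd-Warshall all-pairs shortest-path computation. For each intermediate vertex k = 0, 1, …, 3, update dist[i][j] ← min(dist[i][j], dist[i][k] + dist[k][j]). The final matrix gives, for each (i, j), the minimum total weight of any directed path from i to j (possibly empty when i = j).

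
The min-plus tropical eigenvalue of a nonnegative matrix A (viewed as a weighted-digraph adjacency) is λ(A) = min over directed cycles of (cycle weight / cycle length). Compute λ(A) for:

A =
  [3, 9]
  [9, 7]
λ(A) = 3

Enumerate directed cycles and compute their means (weight / length). Sample:
  cycle 0 → 0: weight = 3, length = 1, mean = 3/1 ≈ 3.000
  cycle 1 → 1: weight = 7, length = 1, mean = 7/1 ≈ 7.000
  cycle 0 → 1 → 0: weight = 18, length = 2, mean = 18/2 ≈ 9.000
  cycle 1 → 0 → 1: weight = 18, length = 2, mean = 18/2 ≈ 9.000
Minimum mean = 3.000, attained e.g. along the cycle 0 → 0 with weight 3 and length 1. So λ(A) = 3/1 = 3.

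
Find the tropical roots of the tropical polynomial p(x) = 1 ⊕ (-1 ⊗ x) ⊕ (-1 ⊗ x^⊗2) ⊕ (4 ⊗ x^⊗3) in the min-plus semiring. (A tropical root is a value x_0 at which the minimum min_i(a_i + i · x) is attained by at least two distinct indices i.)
Roots: {-5, 0, 2}

Each tropical root is a break point of the lower envelope of the lines y = a_i + i · x (there are 4 lines, with slopes 0, 1, ..., 3). Only the lines that attain the minimum somewhere contribute to roots; other lines are dominated. Here the surviving (envelope) indices are i = 3, i = 2, i = 1, i = 0.
Intersections between consecutive envelope lines give the roots: for adjacent envelope indices i < j the intersection is x = (a_i − a_j) / (j − i). Reading off the sorted break points: {-5, 0, 2}.
Verification: at each break x_0, at least two indices attain the minimum of min_i(a_i + i · x_0).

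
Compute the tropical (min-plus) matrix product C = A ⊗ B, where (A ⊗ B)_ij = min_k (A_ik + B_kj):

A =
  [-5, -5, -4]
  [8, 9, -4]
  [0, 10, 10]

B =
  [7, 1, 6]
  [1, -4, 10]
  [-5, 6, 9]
A ⊗ B =
  [-9, -9, 1]
  [-9, 2, 5]
  [5, 1, 6]

Apply the min-plus product entry-by-entry:
  C[0][0] = min over k of (A[0][0] + B[0][0] = -5 + 7 = 2, A[0][1] + B[1][0] = -5 + 1 = -4, A[0][2] + B[2][0] = -4 + -5 = -9) = -9 (attained at k = 2)
  C[0][1] = min over k of (A[0][0] + B[0][1] = -5 + 1 = -4, A[0][1] + B[1][1] = -5 + -4 = -9, A[0][2] + B[2][1] = -4 + 6 = 2) = -9 (attained at k = 1)
  C[0][2] = min over k of (A[0][0] + B[0][2] = -5 + 6 = 1, A[0][1] + B[1][2] = -5 + 10 = 5, A[0][2] + B[2][2] = -4 + 9 = 5) = 1 (attained at k = 0)
  C[1][0] = min over k of (A[1][0] + B[0][0] = 8 + 7 = 15, A[1][1] + B[1][0] = 9 + 1 = 10, A[1][2] + B[2][0] = -4 + -5 = -9) = -9 (attained at k = 2)
  C[1][1] = min over k of (A[1][0] + B[0][1] = 8 + 1 = 9, A[1][1] + B[1][1] = 9 + -4 = 5, A[1][2] + B[2][1] = -4 + 6 = 2) = 2 (attained at k = 2)
  C[1][2] = min over k of (A[1][0] + B[0][2] = 8 + 6 = 14, A[1][1] + B[1][2] = 9 + 10 = 19, A[1][2] + B[2][2] = -4 + 9 = 5) = 5 (attained at k = 2)
  C[2][0] = min over k of (A[2][0] + B[0][0] = 0 + 7 = 7, A[2][1] + B[1][0] = 10 + 1 = 11, A[2][2] + B[2][0] = 10 + -5 = 5) = 5 (attained at k = 2)
  C[2][1] = min over k of (A[2][0] + B[0][1] = 0 + 1 = 1, A[2][1] + B[1][1] = 10 + -4 = 6, A[2][2] + B[2][1] = 10 + 6 = 16) = 1 (attained at k = 0)
  C[2][2] = min over k of (A[2][0] + B[0][2] = 0 + 6 = 6, A[2][1] + B[1][2] = 10 + 10 = 20, A[2][2] + B[2][2] = 10 + 9 = 19) = 6 (attained at k = 0)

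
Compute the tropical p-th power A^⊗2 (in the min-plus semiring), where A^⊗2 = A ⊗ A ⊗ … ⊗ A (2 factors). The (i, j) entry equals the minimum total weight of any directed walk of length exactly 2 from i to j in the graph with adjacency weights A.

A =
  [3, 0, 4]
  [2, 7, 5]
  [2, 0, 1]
A^⊗2 =
  [2, 3, 5]
  [5, 2, 6]
  [2, 1, 2]

Each entry (A^⊗2)_ij equals the minimum over all length-2 walks i = v_0 → v_1 → … → v_2 = j of Σ_t A[v_t][v_{t+1}]. For example, for (i, j) = (0, 2) we minimise over 3 possible intermediate vertex sequences; the minimum is 5, attained along the walk 0 → 1 → 2.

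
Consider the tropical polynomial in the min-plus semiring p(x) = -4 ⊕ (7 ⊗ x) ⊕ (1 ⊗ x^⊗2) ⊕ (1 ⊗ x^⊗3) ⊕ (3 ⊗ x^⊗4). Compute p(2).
p(2) = -4

A tropical monomial a ⊗ x^⊗i evaluates to a + i · x. Evaluating each term at x = 2:
  Term 0 contributes -4 + 0 · 2 = -4
  Term 1 contributes 7 + 1 · 2 = 9
  Term 2 contributes 1 + 2 · 2 = 5
  Term 3 contributes 1 + 3 · 2 = 7
  Term 4 contributes 3 + 4 · 2 = 11
p(2) = ⊕ of these = min[-4, 9, 5, 7, 11] = -4.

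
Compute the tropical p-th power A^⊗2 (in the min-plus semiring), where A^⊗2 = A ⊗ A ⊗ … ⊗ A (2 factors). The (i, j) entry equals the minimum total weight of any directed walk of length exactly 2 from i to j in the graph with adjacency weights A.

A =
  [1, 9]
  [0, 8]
A^⊗2 =
  [2, 10]
  [1, 9]

Each entry (A^⊗2)_ij equals the minimum over all length-2 walks i = v_0 → v_1 → … → v_2 = j of Σ_t A[v_t][v_{t+1}]. For example, for (i, j) = (0, 1) we minimise over 2 possible intermediate vertex sequences; the minimum is 10, attained along the walk 0 → 0 → 1.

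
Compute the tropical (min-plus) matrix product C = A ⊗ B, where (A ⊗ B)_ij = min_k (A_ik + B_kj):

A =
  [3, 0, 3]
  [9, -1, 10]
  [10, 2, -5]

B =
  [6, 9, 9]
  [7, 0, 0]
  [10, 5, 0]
A ⊗ B =
  [7, 0, 0]
  [6, -1, -1]
  [5, 0, -5]

Apply the min-plus product entry-by-entry:
  C[0][0] = min over k of (A[0][0] + B[0][0] = 3 + 6 = 9, A[0][1] + B[1][0] = 0 + 7 = 7, A[0][2] + B[2][0] = 3 + 10 = 13) = 7 (attained at k = 1)
  C[0][1] = min over k of (A[0][0] + B[0][1] = 3 + 9 = 12, A[0][1] + B[1][1] = 0 + 0 = 0, A[0][2] + B[2][1] = 3 + 5 = 8) = 0 (attained at k = 1)
  C[0][2] = min over k of (A[0][0] + B[0][2] = 3 + 9 = 12, A[0][1] + B[1][2] = 0 + 0 = 0, A[0][2] + B[2][2] = 3 + 0 = 3) = 0 (attained at k = 1)
  C[1][0] = min over k of (A[1][0] + B[0][0] = 9 + 6 = 15, A[1][1] + B[1][0] = -1 + 7 = 6, A[1][2] + B[2][0] = 10 + 10 = 20) = 6 (attained at k = 1)
  C[1][1] = min over k of (A[1][0] + B[0][1] = 9 + 9 = 18, A[1][1] + B[1][1] = -1 + 0 = -1, A[1][2] + B[2][1] = 10 + 5 = 15) = -1 (attained at k = 1)
  C[1][2] = min over k of (A[1][0] + B[0][2] = 9 + 9 = 18, A[1][1] + B[1][2] = -1 + 0 = -1, A[1][2] + B[2][2] = 10 + 0 = 10) = -1 (attained at k = 1)
  C[2][0] = min over k of (A[2][0] + B[0][0] = 10 + 6 = 16, A[2][1] + B[1][0] = 2 + 7 = 9, A[2][2] + B[2][0] = -5 + 10 = 5) = 5 (attained at k = 2)
  C[2][1] = min over k of (A[2][0] + B[0][1] = 10 + 9 = 19, A[2][1] + B[1][1] = 2 + 0 = 2, A[2][2] + B[2][1] = -5 + 5 = 0) = 0 (attained at k = 2)
  C[2][2] = min over k of (A[2][0] + B[0][2] = 10 + 9 = 19, A[2][1] + B[1][2] = 2 + 0 = 2, A[2][2] + B[2][2] = -5 + 0 = -5) = -5 (attained at k = 2)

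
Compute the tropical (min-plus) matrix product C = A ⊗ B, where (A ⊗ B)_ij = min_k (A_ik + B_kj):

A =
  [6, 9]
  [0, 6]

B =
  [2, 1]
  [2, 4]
A ⊗ B =
  [8, 7]
  [2, 1]

Apply the min-plus product entry-by-entry:
  C[0][0] = min over k of (A[0][0] + B[0][0] = 6 + 2 = 8, A[0][1] + B[1][0] = 9 + 2 = 11) = 8 (attained at k = 0)
  C[0][1] = min over k of (A[0][0] + B[0][1] = 6 + 1 = 7, A[0][1] + B[1][1] = 9 + 4 = 13) = 7 (attained at k = 0)
  C[1][0] = min over k of (A[1][0] + B[0][0] = 0 + 2 = 2, A[1][1] + B[1][0] = 6 + 2 = 8) = 2 (attained at k = 0)
  C[1][1] = min over k of (A[1][0] + B[0][1] = 0 + 1 = 1, A[1][1] + B[1][1] = 6 + 4 = 10) = 1 (attained at k = 0)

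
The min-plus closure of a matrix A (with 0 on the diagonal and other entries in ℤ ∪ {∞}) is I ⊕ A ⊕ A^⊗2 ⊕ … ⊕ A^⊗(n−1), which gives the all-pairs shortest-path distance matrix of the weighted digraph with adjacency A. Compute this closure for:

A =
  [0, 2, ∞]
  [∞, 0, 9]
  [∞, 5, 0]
Closure =
  [0, 2, 11]
  [∞, 0, 9]
  [∞, 5, 0]

This is the Floyd-Warshall all-pairs shortest-path computation. For each intermediate vertex k = 0, 1, …, 2, update dist[i][j] ← min(dist[i][j], dist[i][k] + dist[k][j]). The final matrix gives, for each (i, j), the minimum total weight of any directed path from i to j (possibly empty when i = j).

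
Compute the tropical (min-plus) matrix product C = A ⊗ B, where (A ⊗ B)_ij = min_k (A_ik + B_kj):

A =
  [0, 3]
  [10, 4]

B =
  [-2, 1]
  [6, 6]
A ⊗ B =
  [-2, 1]
  [8, 10]

Apply the min-plus product entry-by-entry:
  C[0][0] = min over k of (A[0][0] + B[0][0] = 0 + -2 = -2, A[0][1] + B[1][0] = 3 + 6 = 9) = -2 (attained at k = 0)
  C[0][1] = min over k of (A[0][0] + B[0][1] = 0 + 1 = 1, A[0][1] + B[1][1] = 3 + 6 = 9) = 1 (attained at k = 0)
  C[1][0] = min over k of (A[1][0] + B[0][0] = 10 + -2 = 8, A[1][1] + B[1][0] = 4 + 6 = 10) = 8 (attained at k = 0)
  C[1][1] = min over k of (A[1][0] + B[0][1] = 10 + 1 = 11, A[1][1] + B[1][1] = 4 + 6 = 10) = 10 (attained at k = 1)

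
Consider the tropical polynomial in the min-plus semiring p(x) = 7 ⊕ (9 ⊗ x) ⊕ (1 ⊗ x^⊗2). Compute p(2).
p(2) = 5

A tropical monomial a ⊗ x^⊗i evaluates to a + i · x. Evaluating each term at x = 2:
  Term 0 contributes 7 + 0 · 2 = 7
  Term 1 contributes 9 + 1 · 2 = 11
  Term 2 contributes 1 + 2 · 2 = 5
p(2) = ⊕ of these = min[7, 11, 5] = 5.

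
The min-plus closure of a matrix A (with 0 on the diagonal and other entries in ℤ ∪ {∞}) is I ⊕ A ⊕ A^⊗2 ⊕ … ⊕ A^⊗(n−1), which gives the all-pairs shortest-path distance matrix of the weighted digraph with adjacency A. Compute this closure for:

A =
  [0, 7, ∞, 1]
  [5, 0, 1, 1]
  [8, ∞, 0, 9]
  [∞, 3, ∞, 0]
Closure =
  [0, 4, 5, 1]
  [5, 0, 1, 1]
  [8, 12, 0, 9]
  [8, 3, 4, 0]

This is the Floyd-Warshall all-pairs shortest-path computation. For each intermediate vertex k = 0, 1, …, 3, update dist[i][j] ← min(dist[i][j], dist[i][k] + dist[k][j]). The final matrix gives, for each (i, j), the minimum total weight of any directed path from i to j (possibly empty when i = j).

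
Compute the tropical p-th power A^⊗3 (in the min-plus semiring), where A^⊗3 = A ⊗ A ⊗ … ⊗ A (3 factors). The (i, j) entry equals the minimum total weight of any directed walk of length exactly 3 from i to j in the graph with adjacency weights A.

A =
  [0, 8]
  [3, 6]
A^⊗3 =
  [0, 8]
  [3, 11]

Each entry (A^⊗3)_ij equals the minimum over all length-3 walks i = v_0 → v_1 → … → v_3 = j of Σ_t A[v_t][v_{t+1}]. For example, for (i, j) = (0, 1) we minimise over 4 possible intermediate vertex sequences; the minimum is 8, attained along the walk 0 → 0 → 0 → 1.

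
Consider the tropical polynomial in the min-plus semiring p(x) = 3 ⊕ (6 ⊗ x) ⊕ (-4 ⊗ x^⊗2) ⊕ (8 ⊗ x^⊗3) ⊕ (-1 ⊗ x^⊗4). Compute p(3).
p(3) = 2

A tropical monomial a ⊗ x^⊗i evaluates to a + i · x. Evaluating each term at x = 3:
  Term 0 contributes 3 + 0 · 3 = 3
  Term 1 contributes 6 + 1 · 3 = 9
  Term 2 contributes -4 + 2 · 3 = 2
  Term 3 contributes 8 + 3 · 3 = 17
  Term 4 contributes -1 + 4 · 3 = 11
p(3) = ⊕ of these = min[3, 9, 2, 17, 11] = 2.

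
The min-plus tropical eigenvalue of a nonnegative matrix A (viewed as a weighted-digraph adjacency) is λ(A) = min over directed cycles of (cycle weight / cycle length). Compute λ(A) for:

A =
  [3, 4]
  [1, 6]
λ(A) = 5/2

Enumerate directed cycles and compute their means (weight / length). Sample:
  cycle 0 → 0: weight = 3, length = 1, mean = 3/1 ≈ 3.000
  cycle 1 → 1: weight = 6, length = 1, mean = 6/1 ≈ 6.000
  cycle 0 → 1 → 0: weight = 5, length = 2, mean = 5/2 ≈ 2.500
  cycle 1 → 0 → 1: weight = 5, length = 2, mean = 5/2 ≈ 2.500
Minimum mean = 2.500, attained e.g. along the cycle 0 → 1 → 0 with weight 5 and length 2. So λ(A) = 5/2 = 5/2.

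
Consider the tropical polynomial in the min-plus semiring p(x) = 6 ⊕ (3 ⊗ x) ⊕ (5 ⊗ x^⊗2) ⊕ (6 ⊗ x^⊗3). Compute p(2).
p(2) = 5

A tropical monomial a ⊗ x^⊗i evaluates to a + i · x. Evaluating each term at x = 2:
  Term 0 contributes 6 + 0 · 2 = 6
  Term 1 contributes 3 + 1 · 2 = 5
  Term 2 contributes 5 + 2 · 2 = 9
  Term 3 contributes 6 + 3 · 2 = 12
p(2) = ⊕ of these = min[6, 5, 9, 12] = 5.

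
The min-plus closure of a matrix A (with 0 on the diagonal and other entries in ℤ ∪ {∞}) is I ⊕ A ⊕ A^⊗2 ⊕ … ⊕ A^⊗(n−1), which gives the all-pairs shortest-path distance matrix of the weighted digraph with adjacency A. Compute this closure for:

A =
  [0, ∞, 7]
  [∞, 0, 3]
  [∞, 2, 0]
Closure =
  [0, 9, 7]
  [∞, 0, 3]
  [∞, 2, 0]

This is the Floyd-Warshall all-pairs shortest-path computation. For each intermediate vertex k = 0, 1, …, 2, update dist[i][j] ← min(dist[i][j], dist[i][k] + dist[k][j]). The final matrix gives, for each (i, j), the minimum total weight of any directed path from i to j (possibly empty when i = j).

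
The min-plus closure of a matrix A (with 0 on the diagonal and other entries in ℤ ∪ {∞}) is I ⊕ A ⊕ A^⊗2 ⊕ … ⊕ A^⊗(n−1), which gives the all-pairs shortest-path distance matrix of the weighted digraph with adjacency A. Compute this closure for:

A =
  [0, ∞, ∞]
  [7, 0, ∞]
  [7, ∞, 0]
Closure =
  [0, ∞, ∞]
  [7, 0, ∞]
  [7, ∞, 0]

This is the Floyd-Warshall all-pairs shortest-path computation. For each intermediate vertex k = 0, 1, …, 2, update dist[i][j] ← min(dist[i][j], dist[i][k] + dist[k][j]). The final matrix gives, for each (i, j), the minimum total weight of any directed path from i to j (possibly empty when i = j).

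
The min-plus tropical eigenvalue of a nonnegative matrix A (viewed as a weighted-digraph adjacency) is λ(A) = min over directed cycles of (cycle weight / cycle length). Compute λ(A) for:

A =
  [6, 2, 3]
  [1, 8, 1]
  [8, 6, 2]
λ(A) = 3/2

Enumerate directed cycles and compute their means (weight / length). Sample:
  cycle 0 → 0: weight = 6, length = 1, mean = 6/1 ≈ 6.000
  cycle 1 → 1: weight = 8, length = 1, mean = 8/1 ≈ 8.000
  cycle 2 → 2: weight = 2, length = 1, mean = 2/1 ≈ 2.000
  cycle 0 → 1 → 0: weight = 3, length = 2, mean = 3/2 ≈ 1.500
  cycle 0 → 2 → 0: weight = 11, length = 2, mean = 11/2 ≈ 5.500
  cycle 1 → 0 → 1: weight = 3, length = 2, mean = 3/2 ≈ 1.500
Minimum mean = 1.500, attained e.g. along the cycle 0 → 1 → 0 with weight 3 and length 2. So λ(A) = 3/2 = 3/2.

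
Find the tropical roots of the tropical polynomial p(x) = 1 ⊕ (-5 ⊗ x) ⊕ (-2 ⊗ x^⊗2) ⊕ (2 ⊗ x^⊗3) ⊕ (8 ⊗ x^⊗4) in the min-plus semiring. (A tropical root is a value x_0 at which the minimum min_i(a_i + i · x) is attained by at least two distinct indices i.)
Roots: {-6, -4, -3, 6}

Each tropical root is a break point of the lower envelope of the lines y = a_i + i · x (there are 5 lines, with slopes 0, 1, ..., 4). Only the lines that attain the minimum somewhere contribute to roots; other lines are dominated. Here the surviving (envelope) indices are i = 4, i = 3, i = 2, i = 1, i = 0.
Intersections between consecutive envelope lines give the roots: for adjacent envelope indices i < j the intersection is x = (a_i − a_j) / (j − i). Reading off the sorted break points: {-6, -4, -3, 6}.
Verification: at each break x_0, at least two indices attain the minimum of min_i(a_i + i · x_0).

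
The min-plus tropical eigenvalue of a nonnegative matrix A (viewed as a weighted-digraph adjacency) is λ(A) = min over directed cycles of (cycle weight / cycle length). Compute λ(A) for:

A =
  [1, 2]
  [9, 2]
λ(A) = 1

Enumerate directed cycles and compute their means (weight / length). Sample:
  cycle 0 → 0: weight = 1, length = 1, mean = 1/1 ≈ 1.000
  cycle 1 → 1: weight = 2, length = 1, mean = 2/1 ≈ 2.000
  cycle 0 → 1 → 0: weight = 11, length = 2, mean = 11/2 ≈ 5.500
  cycle 1 → 0 → 1: weight = 11, length = 2, mean = 11/2 ≈ 5.500
Minimum mean = 1.000, attained e.g. along the cycle 0 → 0 with weight 1 and length 1. So λ(A) = 1/1 = 1.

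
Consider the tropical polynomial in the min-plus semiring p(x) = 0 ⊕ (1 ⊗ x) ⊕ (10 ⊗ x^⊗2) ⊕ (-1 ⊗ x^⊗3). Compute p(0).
p(0) = -1

A tropical monomial a ⊗ x^⊗i evaluates to a + i · x. Evaluating each term at x = 0:
  Term 0 contributes 0 + 0 · 0 = 0
  Term 1 contributes 1 + 1 · 0 = 1
  Term 2 contributes 10 + 2 · 0 = 10
  Term 3 contributes -1 + 3 · 0 = -1
p(0) = ⊕ of these = min[0, 1, 10, -1] = -1.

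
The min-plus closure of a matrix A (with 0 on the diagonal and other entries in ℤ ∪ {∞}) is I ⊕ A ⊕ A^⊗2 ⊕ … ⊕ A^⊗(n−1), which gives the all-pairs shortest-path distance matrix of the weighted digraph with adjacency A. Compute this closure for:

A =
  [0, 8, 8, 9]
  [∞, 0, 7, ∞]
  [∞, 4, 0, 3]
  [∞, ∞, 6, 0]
Closure =
  [0, 8, 8, 9]
  [∞, 0, 7, 10]
  [∞, 4, 0, 3]
  [∞, 10, 6, 0]

This is the Floyd-Warshall all-pairs shortest-path computation. For each intermediate vertex k = 0, 1, …, 3, update dist[i][j] ← min(dist[i][j], dist[i][k] + dist[k][j]). The final matrix gives, for each (i, j), the minimum total weight of any directed path from i to j (possibly empty when i = j).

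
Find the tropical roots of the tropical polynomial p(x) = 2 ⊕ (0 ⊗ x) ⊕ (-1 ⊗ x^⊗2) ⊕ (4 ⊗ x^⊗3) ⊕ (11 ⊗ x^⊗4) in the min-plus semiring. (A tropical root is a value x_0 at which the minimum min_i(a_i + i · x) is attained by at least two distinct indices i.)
Roots: {-7, -5, 1, 2}

Each tropical root is a break point of the lower envelope of the lines y = a_i + i · x (there are 5 lines, with slopes 0, 1, ..., 4). Only the lines that attain the minimum somewhere contribute to roots; other lines are dominated. Here the surviving (envelope) indices are i = 4, i = 3, i = 2, i = 1, i = 0.
Intersections between consecutive envelope lines give the roots: for adjacent envelope indices i < j the intersection is x = (a_i − a_j) / (j − i). Reading off the sorted break points: {-7, -5, 1, 2}.
Verification: at each break x_0, at least two indices attain the minimum of min_i(a_i + i · x_0).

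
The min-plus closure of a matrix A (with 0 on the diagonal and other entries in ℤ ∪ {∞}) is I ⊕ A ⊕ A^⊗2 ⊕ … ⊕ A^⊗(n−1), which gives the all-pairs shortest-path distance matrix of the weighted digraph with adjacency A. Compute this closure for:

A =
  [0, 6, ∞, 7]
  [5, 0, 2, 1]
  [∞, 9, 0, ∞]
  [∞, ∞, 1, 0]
Closure =
  [0, 6, 8, 7]
  [5, 0, 2, 1]
  [14, 9, 0, 10]
  [15, 10, 1, 0]

This is the Floyd-Warshall all-pairs shortest-path computation. For each intermediate vertex k = 0, 1, …, 3, update dist[i][j] ← min(dist[i][j], dist[i][k] + dist[k][j]). The final matrix gives, for each (i, j), the minimum total weight of any directed path from i to j (possibly empty when i = j).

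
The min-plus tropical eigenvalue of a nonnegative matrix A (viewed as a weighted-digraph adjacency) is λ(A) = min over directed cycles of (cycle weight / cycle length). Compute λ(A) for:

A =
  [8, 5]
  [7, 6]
λ(A) = 6

Enumerate directed cycles and compute their means (weight / length). Sample:
  cycle 0 → 0: weight = 8, length = 1, mean = 8/1 ≈ 8.000
  cycle 1 → 1: weight = 6, length = 1, mean = 6/1 ≈ 6.000
  cycle 0 → 1 → 0: weight = 12, length = 2, mean = 12/2 ≈ 6.000
  cycle 1 → 0 → 1: weight = 12, length = 2, mean = 12/2 ≈ 6.000
Minimum mean = 6.000, attained e.g. along the cycle 1 → 1 with weight 6 and length 1. So λ(A) = 6/1 = 6.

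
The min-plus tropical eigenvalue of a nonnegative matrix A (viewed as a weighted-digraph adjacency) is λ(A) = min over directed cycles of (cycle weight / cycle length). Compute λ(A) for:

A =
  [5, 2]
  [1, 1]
λ(A) = 1

Enumerate directed cycles and compute their means (weight / length). Sample:
  cycle 0 → 0: weight = 5, length = 1, mean = 5/1 ≈ 5.000
  cycle 1 → 1: weight = 1, length = 1, mean = 1/1 ≈ 1.000
  cycle 0 → 1 → 0: weight = 3, length = 2, mean = 3/2 ≈ 1.500
  cycle 1 → 0 → 1: weight = 3, length = 2, mean = 3/2 ≈ 1.500
Minimum mean = 1.000, attained e.g. along the cycle 1 → 1 with weight 1 and length 1. So λ(A) = 1/1 = 1.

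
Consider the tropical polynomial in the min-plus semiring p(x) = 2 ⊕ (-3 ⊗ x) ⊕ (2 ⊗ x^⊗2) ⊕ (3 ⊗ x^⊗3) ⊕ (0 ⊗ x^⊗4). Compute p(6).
p(6) = 2

A tropical monomial a ⊗ x^⊗i evaluates to a + i · x. Evaluating each term at x = 6:
  Term 0 contributes 2 + 0 · 6 = 2
  Term 1 contributes -3 + 1 · 6 = 3
  Term 2 contributes 2 + 2 · 6 = 14
  Term 3 contributes 3 + 3 · 6 = 21
  Term 4 contributes 0 + 4 · 6 = 24
p(6) = ⊕ of these = min[2, 3, 14, 21, 24] = 2.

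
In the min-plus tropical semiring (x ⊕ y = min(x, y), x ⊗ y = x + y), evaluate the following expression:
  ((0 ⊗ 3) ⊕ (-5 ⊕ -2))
((0 ⊗ 3) ⊕ (-5 ⊕ -2)) = -5

Expand innermost to outermost. Recall ⊕ takes the minimum of its arguments and ⊗ takes their sum. Working out the expression ((0 ⊗ 3) ⊕ (-5 ⊕ -2)) gives -5.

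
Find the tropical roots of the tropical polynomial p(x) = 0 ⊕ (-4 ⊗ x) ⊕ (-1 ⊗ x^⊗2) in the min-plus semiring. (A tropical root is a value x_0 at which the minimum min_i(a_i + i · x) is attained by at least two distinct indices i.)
Roots: {-3, 4}

Each tropical root is a break point of the lower envelope of the lines y = a_i + i · x (there are 3 lines, with slopes 0, 1, ..., 2). Only the lines that attain the minimum somewhere contribute to roots; other lines are dominated. Here the surviving (envelope) indices are i = 2, i = 1, i = 0.
Intersections between consecutive envelope lines give the roots: for adjacent envelope indices i < j the intersection is x = (a_i − a_j) / (j − i). Reading off the sorted break points: {-3, 4}.
Verification: at each break x_0, at least two indices attain the minimum of min_i(a_i + i · x_0).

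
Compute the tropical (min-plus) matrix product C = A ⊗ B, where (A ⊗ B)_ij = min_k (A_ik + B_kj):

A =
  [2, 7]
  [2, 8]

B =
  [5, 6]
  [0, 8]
A ⊗ B =
  [7, 8]
  [7, 8]

Apply the min-plus product entry-by-entry:
  C[0][0] = min over k of (A[0][0] + B[0][0] = 2 + 5 = 7, A[0][1] + B[1][0] = 7 + 0 = 7) = 7 (attained at k = 0)
  C[0][1] = min over k of (A[0][0] + B[0][1] = 2 + 6 = 8, A[0][1] + B[1][1] = 7 + 8 = 15) = 8 (attained at k = 0)
  C[1][0] = min over k of (A[1][0] + B[0][0] = 2 + 5 = 7, A[1][1] + B[1][0] = 8 + 0 = 8) = 7 (attained at k = 0)
  C[1][1] = min over k of (A[1][0] + B[0][1] = 2 + 6 = 8, A[1][1] + B[1][1] = 8 + 8 = 16) = 8 (attained at k = 0)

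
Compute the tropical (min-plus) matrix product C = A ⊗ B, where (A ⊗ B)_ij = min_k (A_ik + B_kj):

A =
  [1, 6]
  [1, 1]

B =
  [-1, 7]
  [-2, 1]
A ⊗ B =
  [0, 7]
  [-1, 2]

Apply the min-plus product entry-by-entry:
  C[0][0] = min over k of (A[0][0] + B[0][0] = 1 + -1 = 0, A[0][1] + B[1][0] = 6 + -2 = 4) = 0 (attained at k = 0)
  C[0][1] = min over k of (A[0][0] + B[0][1] = 1 + 7 = 8, A[0][1] + B[1][1] = 6 + 1 = 7) = 7 (attained at k = 1)
  C[1][0] = min over k of (A[1][0] + B[0][0] = 1 + -1 = 0, A[1][1] + B[1][0] = 1 + -2 = -1) = -1 (attained at k = 1)
  C[1][1] = min over k of (A[1][0] + B[0][1] = 1 + 7 = 8, A[1][1] + B[1][1] = 1 + 1 = 2) = 2 (attained at k = 1)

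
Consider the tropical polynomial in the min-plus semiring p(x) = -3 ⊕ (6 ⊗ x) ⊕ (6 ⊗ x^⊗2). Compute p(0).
p(0) = -3

A tropical monomial a ⊗ x^⊗i evaluates to a + i · x. Evaluating each term at x = 0:
  Term 0 contributes -3 + 0 · 0 = -3
  Term 1 contributes 6 + 1 · 0 = 6
  Term 2 contributes 6 + 2 · 0 = 6
p(0) = ⊕ of these = min[-3, 6, 6] = -3.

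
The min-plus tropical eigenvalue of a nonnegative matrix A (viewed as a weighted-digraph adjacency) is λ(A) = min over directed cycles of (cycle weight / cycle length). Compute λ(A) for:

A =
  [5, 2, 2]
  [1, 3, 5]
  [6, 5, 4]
λ(A) = 3/2

Enumerate directed cycles and compute their means (weight / length). Sample:
  cycle 0 → 0: weight = 5, length = 1, mean = 5/1 ≈ 5.000
  cycle 1 → 1: weight = 3, length = 1, mean = 3/1 ≈ 3.000
  cycle 2 → 2: weight = 4, length = 1, mean = 4/1 ≈ 4.000
  cycle 0 → 1 → 0: weight = 3, length = 2, mean = 3/2 ≈ 1.500
  cycle 0 → 2 → 0: weight = 8, length = 2, mean = 8/2 ≈ 4.000
  cycle 1 → 0 → 1: weight = 3, length = 2, mean = 3/2 ≈ 1.500
Minimum mean = 1.500, attained e.g. along the cycle 0 → 1 → 0 with weight 3 and length 2. So λ(A) = 3/2 = 3/2.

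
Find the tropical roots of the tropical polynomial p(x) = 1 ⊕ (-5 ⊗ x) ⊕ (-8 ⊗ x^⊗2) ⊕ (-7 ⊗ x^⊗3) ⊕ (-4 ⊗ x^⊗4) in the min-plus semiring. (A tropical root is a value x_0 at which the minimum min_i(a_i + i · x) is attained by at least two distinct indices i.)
Roots: {-3, -1, 3, 6}

Each tropical root is a break point of the lower envelope of the lines y = a_i + i · x (there are 5 lines, with slopes 0, 1, ..., 4). Only the lines that attain the minimum somewhere contribute to roots; other lines are dominated. Here the surviving (envelope) indices are i = 4, i = 3, i = 2, i = 1, i = 0.
Intersections between consecutive envelope lines give the roots: for adjacent envelope indices i < j the intersection is x = (a_i − a_j) / (j − i). Reading off the sorted break points: {-3, -1, 3, 6}.
Verification: at each break x_0, at least two indices attain the minimum of min_i(a_i + i · x_0).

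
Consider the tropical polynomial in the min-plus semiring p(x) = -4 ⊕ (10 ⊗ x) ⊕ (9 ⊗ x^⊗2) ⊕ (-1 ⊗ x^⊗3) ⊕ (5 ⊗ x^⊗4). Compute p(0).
p(0) = -4

A tropical monomial a ⊗ x^⊗i evaluates to a + i · x. Evaluating each term at x = 0:
  Term 0 contributes -4 + 0 · 0 = -4
  Term 1 contributes 10 + 1 · 0 = 10
  Term 2 contributes 9 + 2 · 0 = 9
  Term 3 contributes -1 + 3 · 0 = -1
  Term 4 contributes 5 + 4 · 0 = 5
p(0) = ⊕ of these = min[-4, 10, 9, -1, 5] = -4.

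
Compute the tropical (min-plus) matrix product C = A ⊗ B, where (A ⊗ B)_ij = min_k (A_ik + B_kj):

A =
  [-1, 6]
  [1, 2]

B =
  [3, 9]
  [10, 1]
A ⊗ B =
  [2, 7]
  [4, 3]

Apply the min-plus product entry-by-entry:
  C[0][0] = min over k of (A[0][0] + B[0][0] = -1 + 3 = 2, A[0][1] + B[1][0] = 6 + 10 = 16) = 2 (attained at k = 0)
  C[0][1] = min over k of (A[0][0] + B[0][1] = -1 + 9 = 8, A[0][1] + B[1][1] = 6 + 1 = 7) = 7 (attained at k = 1)
  C[1][0] = min over k of (A[1][0] + B[0][0] = 1 + 3 = 4, A[1][1] + B[1][0] = 2 + 10 = 12) = 4 (attained at k = 0)
  C[1][1] = min over k of (A[1][0] + B[0][1] = 1 + 9 = 10, A[1][1] + B[1][1] = 2 + 1 = 3) = 3 (attained at k = 1)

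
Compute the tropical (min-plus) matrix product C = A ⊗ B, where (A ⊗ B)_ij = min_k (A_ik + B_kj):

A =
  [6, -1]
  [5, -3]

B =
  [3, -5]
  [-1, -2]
A ⊗ B =
  [-2, -3]
  [-4, -5]

Apply the min-plus product entry-by-entry:
  C[0][0] = min over k of (A[0][0] + B[0][0] = 6 + 3 = 9, A[0][1] + B[1][0] = -1 + -1 = -2) = -2 (attained at k = 1)
  C[0][1] = min over k of (A[0][0] + B[0][1] = 6 + -5 = 1, A[0][1] + B[1][1] = -1 + -2 = -3) = -3 (attained at k = 1)
  C[1][0] = min over k of (A[1][0] + B[0][0] = 5 + 3 = 8, A[1][1] + B[1][0] = -3 + -1 = -4) = -4 (attained at k = 1)
  C[1][1] = min over k of (A[1][0] + B[0][1] = 5 + -5 = 0, A[1][1] + B[1][1] = -3 + -2 = -5) = -5 (attained at k = 1)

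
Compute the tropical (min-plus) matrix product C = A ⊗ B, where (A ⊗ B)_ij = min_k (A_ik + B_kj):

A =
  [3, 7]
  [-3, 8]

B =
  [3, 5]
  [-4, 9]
A ⊗ B =
  [3, 8]
  [0, 2]

Apply the min-plus product entry-by-entry:
  C[0][0] = min over k of (A[0][0] + B[0][0] = 3 + 3 = 6, A[0][1] + B[1][0] = 7 + -4 = 3) = 3 (attained at k = 1)
  C[0][1] = min over k of (A[0][0] + B[0][1] = 3 + 5 = 8, A[0][1] + B[1][1] = 7 + 9 = 16) = 8 (attained at k = 0)
  C[1][0] = min over k of (A[1][0] + B[0][0] = -3 + 3 = 0, A[1][1] + B[1][0] = 8 + -4 = 4) = 0 (attained at k = 0)
  C[1][1] = min over k of (A[1][0] + B[0][1] = -3 + 5 = 2, A[1][1] + B[1][1] = 8 + 9 = 17) = 2 (attained at k = 0)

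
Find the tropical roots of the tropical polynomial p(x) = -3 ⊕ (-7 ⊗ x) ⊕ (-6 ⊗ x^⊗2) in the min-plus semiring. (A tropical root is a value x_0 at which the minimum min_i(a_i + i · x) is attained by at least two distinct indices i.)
Roots: {-1, 4}

Each tropical root is a break point of the lower envelope of the lines y = a_i + i · x (there are 3 lines, with slopes 0, 1, ..., 2). Only the lines that attain the minimum somewhere contribute to roots; other lines are dominated. Here the surviving (envelope) indices are i = 2, i = 1, i = 0.
Intersections between consecutive envelope lines give the roots: for adjacent envelope indices i < j the intersection is x = (a_i − a_j) / (j − i). Reading off the sorted break points: {-1, 4}.
Verification: at each break x_0, at least two indices attain the minimum of min_i(a_i + i · x_0).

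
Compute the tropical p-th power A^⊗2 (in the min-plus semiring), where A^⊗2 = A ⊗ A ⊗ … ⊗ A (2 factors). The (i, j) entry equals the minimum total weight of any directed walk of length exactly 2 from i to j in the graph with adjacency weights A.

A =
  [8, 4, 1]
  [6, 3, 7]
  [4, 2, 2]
A^⊗2 =
  [5, 3, 3]
  [9, 6, 7]
  [6, 4, 4]

Each entry (A^⊗2)_ij equals the minimum over all length-2 walks i = v_0 → v_1 → … → v_2 = j of Σ_t A[v_t][v_{t+1}]. For example, for (i, j) = (0, 2) we minimise over 3 possible intermediate vertex sequences; the minimum is 3, attained along the walk 0 → 2 → 2.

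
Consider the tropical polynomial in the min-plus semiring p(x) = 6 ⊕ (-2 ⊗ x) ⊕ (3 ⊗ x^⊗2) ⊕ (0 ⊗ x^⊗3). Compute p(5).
p(5) = 3

A tropical monomial a ⊗ x^⊗i evaluates to a + i · x. Evaluating each term at x = 5:
  Term 0 contributes 6 + 0 · 5 = 6
  Term 1 contributes -2 + 1 · 5 = 3
  Term 2 contributes 3 + 2 · 5 = 13
  Term 3 contributes 0 + 3 · 5 = 15
p(5) = ⊕ of these = min[6, 3, 13, 15] = 3.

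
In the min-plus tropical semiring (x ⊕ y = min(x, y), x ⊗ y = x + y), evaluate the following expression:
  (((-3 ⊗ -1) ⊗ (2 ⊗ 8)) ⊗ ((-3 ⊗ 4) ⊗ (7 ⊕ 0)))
(((-3 ⊗ -1) ⊗ (2 ⊗ 8)) ⊗ ((-3 ⊗ 4) ⊗ (7 ⊕ 0))) = 7

Expand innermost to outermost. Recall ⊕ takes the minimum of its arguments and ⊗ takes their sum. Working out the expression (((-3 ⊗ -1) ⊗ (2 ⊗ 8)) ⊗ ((-3 ⊗ 4) ⊗ (7 ⊕ 0))) gives 7.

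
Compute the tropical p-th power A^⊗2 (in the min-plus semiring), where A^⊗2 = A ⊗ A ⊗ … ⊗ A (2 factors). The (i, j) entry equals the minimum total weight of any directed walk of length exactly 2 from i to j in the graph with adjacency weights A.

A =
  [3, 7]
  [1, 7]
A^⊗2 =
  [6, 10]
  [4, 8]

Each entry (A^⊗2)_ij equals the minimum over all length-2 walks i = v_0 → v_1 → … → v_2 = j of Σ_t A[v_t][v_{t+1}]. For example, for (i, j) = (0, 1) we minimise over 2 possible intermediate vertex sequences; the minimum is 10, attained along the walk 0 → 0 → 1.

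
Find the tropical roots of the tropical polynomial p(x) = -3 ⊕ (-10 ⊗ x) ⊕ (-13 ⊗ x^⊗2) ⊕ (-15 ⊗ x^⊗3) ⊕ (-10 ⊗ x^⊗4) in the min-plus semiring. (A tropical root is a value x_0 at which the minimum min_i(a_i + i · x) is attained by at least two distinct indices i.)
Roots: {-5, 2, 3, 7}

Each tropical root is a break point of the lower envelope of the lines y = a_i + i · x (there are 5 lines, with slopes 0, 1, ..., 4). Only the lines that attain the minimum somewhere contribute to roots; other lines are dominated. Here the surviving (envelope) indices are i = 4, i = 3, i = 2, i = 1, i = 0.
Intersections between consecutive envelope lines give the roots: for adjacent envelope indices i < j the intersection is x = (a_i − a_j) / (j − i). Reading off the sorted break points: {-5, 2, 3, 7}.
Verification: at each break x_0, at least two indices attain the minimum of min_i(a_i + i · x_0).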